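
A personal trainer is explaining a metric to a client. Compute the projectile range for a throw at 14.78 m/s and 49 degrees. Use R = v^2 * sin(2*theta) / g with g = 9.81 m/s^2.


Two times the angle = 98 degrees
sin(98) = 0.990268
R = 218.4484 * 0.990268 / 9.81 = 22.051 m

22.051 m


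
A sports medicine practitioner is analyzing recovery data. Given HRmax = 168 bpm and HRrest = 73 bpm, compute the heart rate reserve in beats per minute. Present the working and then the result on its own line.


Heart rate reserve = maximum HR minus resting HR
HRR = 168 - 73 = 95 bpm

95 bpm


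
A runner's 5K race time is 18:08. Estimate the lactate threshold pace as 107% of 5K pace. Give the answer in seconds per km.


Total race time = 18*60 + 8 = 1088 seconds
5K pace = 1088 / 5 = 217.6 sec/km
LT pace = 217.6 * 1.07 = 232.83 sec/km

232.83 s/km


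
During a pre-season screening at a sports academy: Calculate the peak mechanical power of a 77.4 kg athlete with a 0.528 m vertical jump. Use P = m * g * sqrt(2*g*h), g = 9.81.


First, sqrt(2gh) = sqrt(2 * 9.81 * 0.528)
= sqrt(10.35936) = 3.218596 m/s
Power = 77.4 * 9.81 * 3.218596 = 2443.86 W

2443.86 W


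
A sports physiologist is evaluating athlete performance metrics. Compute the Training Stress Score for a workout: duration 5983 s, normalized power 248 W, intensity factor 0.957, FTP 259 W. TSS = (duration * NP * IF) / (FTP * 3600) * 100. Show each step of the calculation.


Product = 5983 * 248 * 0.957 = 1419981.288
Base = 259 * 3600 = 932400
TSS = 1419981.288 / 932400 * 100 = 152.29

152.29 TSS


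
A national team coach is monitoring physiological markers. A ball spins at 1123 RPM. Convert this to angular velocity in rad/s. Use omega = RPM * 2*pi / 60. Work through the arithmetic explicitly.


omega = 1123 * 2 * pi / 60
= 1123 * 6.28318531 / 60
= 7056.017 / 60
= 117.6 rad/s

117.6 rad/s


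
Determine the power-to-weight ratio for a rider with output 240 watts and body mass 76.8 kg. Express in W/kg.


P/W = 240 / 76.8 = 3.125 W/kg

3.125 W/kg


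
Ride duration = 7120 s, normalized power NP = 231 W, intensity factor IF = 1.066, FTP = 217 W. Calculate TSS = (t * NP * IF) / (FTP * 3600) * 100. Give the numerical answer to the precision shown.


Numerator = 7120 * 231 * 1.066 = 1753271.52
Denominator = 217 * 3600 = 781200
TSS = 1753271.52 / 781200 * 100
= 224.43

224.43 TSS


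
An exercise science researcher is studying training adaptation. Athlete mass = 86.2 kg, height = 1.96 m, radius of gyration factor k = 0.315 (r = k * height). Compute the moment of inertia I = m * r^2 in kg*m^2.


r = k * height = 0.315 * 1.96 = 0.6174 m
r^2 = 0.6174^2 = 0.381183
I = 86.2 * 0.381183 = 32.858 kg*m^2

32.858 kg*m^2


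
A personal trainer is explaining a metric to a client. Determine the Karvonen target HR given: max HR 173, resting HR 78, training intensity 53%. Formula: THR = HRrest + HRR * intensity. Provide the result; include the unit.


HRR = HRmax - HRrest = 173 - 78 = 95
THR = 78 + 95 * 0.53
= 128.35 bpm

128.35 bpm


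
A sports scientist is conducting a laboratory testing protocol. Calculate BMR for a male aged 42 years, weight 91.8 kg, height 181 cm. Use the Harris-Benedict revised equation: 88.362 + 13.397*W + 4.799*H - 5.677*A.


Substituting values:
W term = 13.397 * 91.8 = 1229.8446
H term = 4.799 * 181 = 868.619
A term = 5.677 * 42 = 238.434
BMR = 1948.39 kcal/day

1948.39 kcal/day


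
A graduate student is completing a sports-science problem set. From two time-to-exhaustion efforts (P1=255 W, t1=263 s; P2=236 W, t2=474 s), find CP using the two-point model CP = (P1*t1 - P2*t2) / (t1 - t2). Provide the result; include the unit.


Work in trial 1 = 67065 J
Work in trial 2 = 111864 J
Delta work = -44799 J
Delta time = -211 s
CP = -44799 / -211 = 212.32 W

212.32 W


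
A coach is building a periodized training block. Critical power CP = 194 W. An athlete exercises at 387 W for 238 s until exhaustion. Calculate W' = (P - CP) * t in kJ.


P - CP = 387 - 194 = 193 W
W' = 193 * 238 = 45934 J
= 45934 / 1000 = 45.934 kJ

45.934 kJ


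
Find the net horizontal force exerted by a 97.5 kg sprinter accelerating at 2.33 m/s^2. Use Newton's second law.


Newton's second law: F = m * a
F = 97.5 * 2.33 = 227.18 N

227.18 N


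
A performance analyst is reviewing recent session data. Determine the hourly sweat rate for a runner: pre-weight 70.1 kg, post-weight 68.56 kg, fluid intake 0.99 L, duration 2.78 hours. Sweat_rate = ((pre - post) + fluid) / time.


Mass lost = 70.1 - 68.56 = 1.54 kg
Add fluid consumed: 1.54 + 0.99 = 2.53 L total sweat
Sweat rate = 2.53 / 2.78 = 0.91 L/h

0.91 L/h


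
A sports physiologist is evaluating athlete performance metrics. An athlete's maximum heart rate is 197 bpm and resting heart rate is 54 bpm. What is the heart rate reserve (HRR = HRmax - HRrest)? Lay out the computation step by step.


HRR = HRmax - HRrest
= 197 - 54
= 143 bpm

143 bpm


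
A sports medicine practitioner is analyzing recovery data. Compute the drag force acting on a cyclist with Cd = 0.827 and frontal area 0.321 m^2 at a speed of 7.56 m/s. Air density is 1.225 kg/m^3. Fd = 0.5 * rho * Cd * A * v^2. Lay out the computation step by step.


Step 1: v^2 = 57.1536
Step 2: Fd = 0.5 * 1.225 * 0.827 * 0.321 * 57.1536
= 9.293 N

9.293 N


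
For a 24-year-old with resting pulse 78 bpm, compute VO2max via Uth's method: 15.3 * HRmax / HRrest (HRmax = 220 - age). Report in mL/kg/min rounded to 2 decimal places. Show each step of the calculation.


Step 1: HRmax = 220 - 24 = 196 bpm
Step 2: Ratio = 196 / 78 = 2.5128
Step 3: VO2max = 15.3 * 2.5128 = 38.45 mL/kg/min

38.45 mL/kg/min


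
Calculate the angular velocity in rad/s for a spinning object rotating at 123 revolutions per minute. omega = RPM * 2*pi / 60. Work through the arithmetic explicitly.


omega = RPM * 2*pi / 60
= 123 * 6.28318531 / 60
= 12.881 rad/s

12.881 rad/s


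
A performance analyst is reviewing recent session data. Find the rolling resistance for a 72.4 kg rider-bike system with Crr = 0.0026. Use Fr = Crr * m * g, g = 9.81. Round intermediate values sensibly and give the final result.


m * g = 72.4 * 9.81 = 710.244 N
Fr = 0.0026 * 710.244 = 1.847 N

1.847 N


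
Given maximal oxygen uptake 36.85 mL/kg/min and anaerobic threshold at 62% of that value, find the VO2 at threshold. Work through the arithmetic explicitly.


Percentage as decimal = 0.62
VO2 at AT = 36.85 * 0.62 = 22.85 mL/kg/min

22.85 mL/kg/min


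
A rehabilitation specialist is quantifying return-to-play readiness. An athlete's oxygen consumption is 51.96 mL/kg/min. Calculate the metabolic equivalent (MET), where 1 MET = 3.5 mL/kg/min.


MET = VO2 / 3.5
= 51.96 / 3.5
= 14.85 METs

14.85 METs


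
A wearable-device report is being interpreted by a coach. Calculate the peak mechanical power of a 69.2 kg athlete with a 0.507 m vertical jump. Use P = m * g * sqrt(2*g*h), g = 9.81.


First, sqrt(2gh) = sqrt(2 * 9.81 * 0.507)
= sqrt(9.94734) = 3.15394 m/s
Power = 69.2 * 9.81 * 3.15394 = 2141.06 W

2141.06 W


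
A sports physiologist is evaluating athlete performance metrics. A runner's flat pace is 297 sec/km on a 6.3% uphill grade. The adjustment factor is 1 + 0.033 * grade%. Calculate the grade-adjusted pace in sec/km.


Factor = 1 + 0.033 * 6.3 = 1.2079
Adjusted pace = 297 * 1.2079
= 358.75 sec/km

358.75 s/km


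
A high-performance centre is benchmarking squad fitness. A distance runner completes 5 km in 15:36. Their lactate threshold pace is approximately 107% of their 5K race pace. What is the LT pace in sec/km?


Convert to seconds: 15 min 36 s = 936 s
Pace per km = 936 / 5 = 187.2 s/km
LT pace = 187.2 * 1.07 = 200.3 s/km

200.3 s/km


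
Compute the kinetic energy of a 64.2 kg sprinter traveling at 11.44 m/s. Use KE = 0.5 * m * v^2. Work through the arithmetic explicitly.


Velocity squared = 130.8736
KE = 0.5 * 64.2 * 130.8736 = 4201.04 J

4201.04 J


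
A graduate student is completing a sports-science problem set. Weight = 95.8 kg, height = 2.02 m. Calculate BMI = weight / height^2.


height^2 = 2.02^2 = 4.0804
BMI = 95.8 / 4.0804 = 23.48 kg/m^2

23.48 kg/m^2


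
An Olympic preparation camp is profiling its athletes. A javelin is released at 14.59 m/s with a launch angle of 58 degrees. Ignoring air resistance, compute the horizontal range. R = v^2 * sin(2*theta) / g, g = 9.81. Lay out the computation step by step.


Launch speed squared = 212.8681
sin(2 * 58 deg) = 0.898794
Range = 212.8681 * 0.898794 / 9.81
= 19.503 m

19.503 m


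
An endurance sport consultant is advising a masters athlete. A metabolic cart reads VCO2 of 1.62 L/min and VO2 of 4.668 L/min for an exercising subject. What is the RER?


RER = VCO2 / VO2 = 1.62 / 4.668 = 0.347

0.347


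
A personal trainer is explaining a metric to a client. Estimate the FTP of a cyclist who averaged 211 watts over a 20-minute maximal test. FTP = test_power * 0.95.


FTP = 211 * 0.95 = 200.45 W

200.45 W


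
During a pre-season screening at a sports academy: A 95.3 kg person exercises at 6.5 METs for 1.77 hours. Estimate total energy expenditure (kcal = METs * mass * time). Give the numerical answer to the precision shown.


Energy = METs * mass(kg) * time(h)
= 6.5 * 95.3 * 1.77
= 1096.43 kcal

1096.43 kcal


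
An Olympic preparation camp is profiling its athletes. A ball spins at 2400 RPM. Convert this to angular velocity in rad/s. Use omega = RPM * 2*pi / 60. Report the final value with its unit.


omega = 2400 * 2 * pi / 60
= 2400 * 6.28318531 / 60
= 15079.645 / 60
= 251.327 rad/s

251.327 rad/s


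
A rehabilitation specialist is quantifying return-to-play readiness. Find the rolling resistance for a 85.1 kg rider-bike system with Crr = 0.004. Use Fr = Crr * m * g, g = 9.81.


m * g = 85.1 * 9.81 = 834.831 N
Fr = 0.004 * 834.831 = 3.339 N

3.339 N


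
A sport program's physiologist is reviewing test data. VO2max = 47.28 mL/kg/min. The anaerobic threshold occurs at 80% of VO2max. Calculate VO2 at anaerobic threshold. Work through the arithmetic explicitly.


AT fraction = 80 / 100 = 0.8
AT VO2 = 47.28 * 0.8
= 37.82 mL/kg/min

37.82 mL/kg/min


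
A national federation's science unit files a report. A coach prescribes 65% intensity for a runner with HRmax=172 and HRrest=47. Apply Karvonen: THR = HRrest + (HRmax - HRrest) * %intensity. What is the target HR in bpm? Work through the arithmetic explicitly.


Heart rate reserve = 172 - 47 = 125
Intensity fraction = 65 / 100 = 0.65
THR = 47 + 125 * 0.65 = 128.25 bpm

128.25 bpm


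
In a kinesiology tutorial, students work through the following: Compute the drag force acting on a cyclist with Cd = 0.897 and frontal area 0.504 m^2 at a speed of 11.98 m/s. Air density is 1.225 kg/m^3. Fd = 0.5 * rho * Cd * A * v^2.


Step 1: v^2 = 143.5204
Step 2: Fd = 0.5 * 1.225 * 0.897 * 0.504 * 143.5204
= 39.741 N

39.741 N


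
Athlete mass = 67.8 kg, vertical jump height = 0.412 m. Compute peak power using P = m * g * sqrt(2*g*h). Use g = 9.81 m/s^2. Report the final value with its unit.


sqrt(2 * 9.81 * 0.412) = sqrt(8.08344) = 2.843139 m/s
P = 67.8 * 9.81 * 2.843139
= 1891.02 W

1891.02 W


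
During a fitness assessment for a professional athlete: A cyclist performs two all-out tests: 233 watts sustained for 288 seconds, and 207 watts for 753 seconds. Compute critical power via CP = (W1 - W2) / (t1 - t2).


W1 = P1 * t1 = 233 * 288 = 67104 J
W2 = P2 * t2 = 207 * 753 = 155871 J
CP = (67104 - 155871) / (288 - 753)
= 190.9 W

190.9 W


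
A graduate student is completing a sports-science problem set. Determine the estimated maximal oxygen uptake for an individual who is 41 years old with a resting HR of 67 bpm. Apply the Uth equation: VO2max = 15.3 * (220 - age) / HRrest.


HRmax = 220 - 41 = 179
VO2max = 15.3 * (179 / 67)
= 15.3 * 2.6716
= 40.88 mL/kg/min

40.88 mL/kg/min


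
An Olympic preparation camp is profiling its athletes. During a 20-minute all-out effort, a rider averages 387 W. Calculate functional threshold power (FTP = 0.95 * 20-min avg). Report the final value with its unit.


FTP = 0.95 * 387
= 367.65 W

367.65 W


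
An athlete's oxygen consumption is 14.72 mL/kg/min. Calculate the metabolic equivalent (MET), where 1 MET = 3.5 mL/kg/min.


MET = VO2 / 3.5
= 14.72 / 3.5
= 4.21 METs

4.21 METs


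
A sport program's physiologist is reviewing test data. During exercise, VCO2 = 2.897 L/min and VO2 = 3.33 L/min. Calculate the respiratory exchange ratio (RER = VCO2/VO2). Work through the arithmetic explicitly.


RER = VCO2 / VO2
= 2.897 / 3.33
= 0.87

0.87


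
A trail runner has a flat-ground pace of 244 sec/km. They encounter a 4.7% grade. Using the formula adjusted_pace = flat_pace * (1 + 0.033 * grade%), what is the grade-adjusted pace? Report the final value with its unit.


Grade factor = 1 + 0.033 * 4.7 = 1.1551
Adjusted = 244 * 1.1551 = 281.84 sec/km

281.84 s/km


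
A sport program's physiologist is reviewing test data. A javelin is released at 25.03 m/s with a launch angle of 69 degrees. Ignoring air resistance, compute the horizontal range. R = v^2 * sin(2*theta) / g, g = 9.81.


Launch speed squared = 626.5009
sin(2 * 69 deg) = 0.669131
Range = 626.5009 * 0.669131 / 9.81
= 42.733 m

42.733 m


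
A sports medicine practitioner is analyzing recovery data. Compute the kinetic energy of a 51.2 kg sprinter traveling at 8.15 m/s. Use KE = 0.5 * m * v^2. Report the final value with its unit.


Velocity squared = 66.4225
KE = 0.5 * 51.2 * 66.4225 = 1700.42 J

1700.42 J


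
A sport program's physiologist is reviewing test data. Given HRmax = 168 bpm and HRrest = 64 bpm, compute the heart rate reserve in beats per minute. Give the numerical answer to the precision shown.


Heart rate reserve = maximum HR minus resting HR
HRR = 168 - 64 = 104 bpm

104 bpm


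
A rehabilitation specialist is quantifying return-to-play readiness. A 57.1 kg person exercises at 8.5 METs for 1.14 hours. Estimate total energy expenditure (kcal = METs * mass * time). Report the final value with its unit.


Energy = METs * mass(kg) * time(h)
= 8.5 * 57.1 * 1.14
= 553.3 kcal

553.3 kcal


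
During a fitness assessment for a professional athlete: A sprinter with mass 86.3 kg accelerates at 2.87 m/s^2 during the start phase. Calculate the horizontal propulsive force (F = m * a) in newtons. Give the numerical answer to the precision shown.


F = m * a
= 86.3 * 2.87
= 247.68 N

247.68 N


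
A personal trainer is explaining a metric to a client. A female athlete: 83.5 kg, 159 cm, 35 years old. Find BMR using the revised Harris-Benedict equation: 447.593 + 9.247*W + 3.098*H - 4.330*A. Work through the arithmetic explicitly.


Intercept = 447.593
Weight contribution = 9.247 * 83.5 = 772.1245
Height contribution = 3.098 * 159 = 492.582
Age contribution = 4.33 * 35 = 151.55
BMR = 447.593 + 772.1245 + 492.582 - 151.55
= 1560.75 kcal/day

1560.75 kcal/day


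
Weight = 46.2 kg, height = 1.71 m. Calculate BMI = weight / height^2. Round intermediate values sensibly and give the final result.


height^2 = 1.71^2 = 2.9241
BMI = 46.2 / 2.9241 = 15.8 kg/m^2

15.8 kg/m^2


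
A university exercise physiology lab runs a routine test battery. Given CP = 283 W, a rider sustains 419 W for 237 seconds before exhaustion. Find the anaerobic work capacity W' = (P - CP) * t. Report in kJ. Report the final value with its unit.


Excess power = 419 - 283 = 136 W
Work above CP = 136 * 237 = 32232 J
W' = 32.232 kJ

32.232 kJ


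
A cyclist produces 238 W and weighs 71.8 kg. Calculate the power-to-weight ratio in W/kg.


P/W = power / mass
= 238 / 71.8
= 3.315 W/kg

3.315 W/kg


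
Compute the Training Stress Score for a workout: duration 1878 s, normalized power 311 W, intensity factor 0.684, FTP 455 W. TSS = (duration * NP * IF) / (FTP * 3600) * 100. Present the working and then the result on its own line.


Product = 1878 * 311 * 0.684 = 399495.672
Base = 455 * 3600 = 1638000
TSS = 399495.672 / 1638000 * 100 = 24.39

24.39 TSS


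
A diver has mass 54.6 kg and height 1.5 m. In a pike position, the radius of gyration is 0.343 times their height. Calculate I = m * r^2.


r = 0.343 * 1.5 = 0.5145 m
I = m * r^2 = 54.6 * 0.26471 = 14.453 kg*m^2

14.453 kg*m^2


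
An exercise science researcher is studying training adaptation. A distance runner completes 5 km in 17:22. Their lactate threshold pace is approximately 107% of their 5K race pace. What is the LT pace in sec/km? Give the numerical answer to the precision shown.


Convert to seconds: 17 min 22 s = 1042 s
Pace per km = 1042 / 5 = 208.4 s/km
LT pace = 208.4 * 1.07 = 222.99 s/km

222.99 s/km


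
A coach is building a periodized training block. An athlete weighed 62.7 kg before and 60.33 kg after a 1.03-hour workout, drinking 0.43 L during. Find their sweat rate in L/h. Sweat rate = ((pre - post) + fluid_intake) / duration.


Body mass change = 2.37 kg
Total sweat loss = 2.37 + 0.43 = 2.8 L
Rate = 2.8 / 1.03 = 2.718 L/h

2.718 L/h


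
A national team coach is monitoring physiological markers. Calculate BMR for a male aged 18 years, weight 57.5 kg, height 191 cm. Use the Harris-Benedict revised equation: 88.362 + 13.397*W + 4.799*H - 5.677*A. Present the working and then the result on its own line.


Substituting values:
W term = 13.397 * 57.5 = 770.3275
H term = 4.799 * 191 = 916.609
A term = 5.677 * 18 = 102.186
BMR = 1673.11 kcal/day

1673.11 kcal/day


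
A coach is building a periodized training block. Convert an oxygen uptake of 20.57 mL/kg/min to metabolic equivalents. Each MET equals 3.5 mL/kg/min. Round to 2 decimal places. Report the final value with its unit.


One MET = 3.5 mL/kg/min
Number of METs = 20.57 / 3.5
= 5.88 METs

5.88 METs


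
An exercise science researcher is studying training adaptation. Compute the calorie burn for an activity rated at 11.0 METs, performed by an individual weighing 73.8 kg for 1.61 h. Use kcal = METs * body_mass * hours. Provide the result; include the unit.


Product of METs and mass = 11.0 * 73.8 = 811.8
Total kcal = 811.8 * 1.61 = 1307.0 kcal

1307.0 kcal


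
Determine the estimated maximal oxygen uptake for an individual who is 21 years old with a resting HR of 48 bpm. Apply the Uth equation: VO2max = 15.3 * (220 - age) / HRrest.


HRmax = 220 - 21 = 199
VO2max = 15.3 * (199 / 48)
= 15.3 * 4.1458
= 63.43 mL/kg/min

63.43 mL/kg/min


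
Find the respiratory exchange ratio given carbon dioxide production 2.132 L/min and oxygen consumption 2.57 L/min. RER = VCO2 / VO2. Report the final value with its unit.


VCO2 = 2.132 L/min
VO2 = 2.57 L/min
RER = 2.132 / 2.57 = 0.8296

0.8296


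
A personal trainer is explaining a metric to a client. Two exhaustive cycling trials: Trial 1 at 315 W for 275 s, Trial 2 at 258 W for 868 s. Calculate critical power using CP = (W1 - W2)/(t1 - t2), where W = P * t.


W1 = 315 * 275 = 86625 J
W2 = 258 * 868 = 223944 J
CP = (86625 - 223944) / (275 - 868)
= -137319 / -593
= 231.57 W

231.57 W


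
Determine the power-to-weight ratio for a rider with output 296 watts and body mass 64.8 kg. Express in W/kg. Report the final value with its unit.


P/W = 296 / 64.8 = 4.568 W/kg

4.568 W/kg


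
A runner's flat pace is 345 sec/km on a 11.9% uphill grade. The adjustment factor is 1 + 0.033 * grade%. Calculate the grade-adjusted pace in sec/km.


Factor = 1 + 0.033 * 11.9 = 1.3927
Adjusted pace = 345 * 1.3927
= 480.48 sec/km

480.48 s/km


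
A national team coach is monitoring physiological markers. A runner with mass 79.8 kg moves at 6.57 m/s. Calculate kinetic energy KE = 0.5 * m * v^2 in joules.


v^2 = 6.57^2 = 43.1649
KE = 0.5 * 79.8 * 43.1649
= 1722.28 J

1722.28 J


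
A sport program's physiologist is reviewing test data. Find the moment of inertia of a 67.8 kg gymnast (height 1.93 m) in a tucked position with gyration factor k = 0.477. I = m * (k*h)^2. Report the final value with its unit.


Radius of gyration = 0.477 * 1.93 = 0.92061 m
I = 67.8 * 0.92061^2
= 67.8 * 0.847523
= 57.462 kg*m^2

57.462 kg*m^2


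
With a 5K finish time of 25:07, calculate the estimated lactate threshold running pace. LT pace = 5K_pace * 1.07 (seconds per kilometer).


Race duration = 1507 s for 5 km
Average pace = 1507 / 5 = 301.4 s/km
LT pace = 301.4 * 1.07
= 322.5 s/km

322.5 s/km


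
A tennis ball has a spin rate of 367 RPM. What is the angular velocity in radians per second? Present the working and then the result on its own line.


Convert RPM to rad/s: multiply by 2*pi and divide by 60
omega = 367 * 2 * pi / 60
= 38.432 rad/s

38.432 rad/s


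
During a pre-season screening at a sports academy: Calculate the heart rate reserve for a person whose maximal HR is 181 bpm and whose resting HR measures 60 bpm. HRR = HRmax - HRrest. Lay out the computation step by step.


HRmax = 181 bpm
HRrest = 60 bpm
HRR = 181 - 60 = 121 bpm

121 bpm


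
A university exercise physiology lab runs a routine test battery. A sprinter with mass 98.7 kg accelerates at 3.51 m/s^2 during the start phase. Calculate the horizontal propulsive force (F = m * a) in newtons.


F = m * a
= 98.7 * 3.51
= 346.44 N

346.44 N


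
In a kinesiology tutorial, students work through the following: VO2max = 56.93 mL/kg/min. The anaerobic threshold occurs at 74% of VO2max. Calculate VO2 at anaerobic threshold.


AT fraction = 74 / 100 = 0.74
AT VO2 = 56.93 * 0.74
= 42.13 mL/kg/min

42.13 mL/kg/min


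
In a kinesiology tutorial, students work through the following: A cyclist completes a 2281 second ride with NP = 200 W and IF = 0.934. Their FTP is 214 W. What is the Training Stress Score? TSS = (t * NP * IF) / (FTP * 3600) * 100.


t * NP * IF = 2281 * 200 * 0.934 = 426090.8
FTP * 3600 = 770400
TSS = (426090.8 / 770400) * 100 = 55.31

55.31 TSS


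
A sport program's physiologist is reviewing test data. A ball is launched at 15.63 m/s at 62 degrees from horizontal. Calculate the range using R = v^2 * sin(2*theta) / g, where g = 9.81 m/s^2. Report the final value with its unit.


sin(2 * 62) = sin(124) = 0.829038
v^2 = 15.63^2 = 244.2969
R = 244.2969 * 0.829038 / 9.81
= 20.645 m

20.645 m


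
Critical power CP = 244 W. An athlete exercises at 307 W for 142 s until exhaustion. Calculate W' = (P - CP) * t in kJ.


P - CP = 307 - 244 = 63 W
W' = 63 * 142 = 8946 J
= 8946 / 1000 = 8.946 kJ

8.946 kJ


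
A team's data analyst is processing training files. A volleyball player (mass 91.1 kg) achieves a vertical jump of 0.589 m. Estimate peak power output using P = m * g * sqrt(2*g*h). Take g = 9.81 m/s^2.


2 * g * h = 2 * 9.81 * 0.589 = 11.55618
sqrt(11.55618) = 3.399438 m/s
P = 91.1 * 9.81 * 3.399438 = 3038.05 W

3038.05 W


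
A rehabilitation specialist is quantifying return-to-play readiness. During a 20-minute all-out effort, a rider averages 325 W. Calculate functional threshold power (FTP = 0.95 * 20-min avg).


FTP = 0.95 * 325
= 308.75 W

308.75 W


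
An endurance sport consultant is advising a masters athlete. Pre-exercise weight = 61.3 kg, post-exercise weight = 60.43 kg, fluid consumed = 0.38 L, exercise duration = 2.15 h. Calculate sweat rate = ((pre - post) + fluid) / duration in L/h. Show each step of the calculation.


Weight loss = 61.3 - 60.43 = 0.87 kg (approx L)
Total sweat = 0.87 + 0.38 = 1.25 L
Sweat rate = 1.25 / 2.15 = 0.581 L/h

0.581 L/h


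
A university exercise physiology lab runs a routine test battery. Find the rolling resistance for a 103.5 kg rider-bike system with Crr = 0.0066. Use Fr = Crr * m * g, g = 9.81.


m * g = 103.5 * 9.81 = 1015.335 N
Fr = 0.0066 * 1015.335 = 6.701 N

6.701 N


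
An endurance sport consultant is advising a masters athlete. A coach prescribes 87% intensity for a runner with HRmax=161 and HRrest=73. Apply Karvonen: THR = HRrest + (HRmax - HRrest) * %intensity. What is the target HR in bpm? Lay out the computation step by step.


Heart rate reserve = 161 - 73 = 88
Intensity fraction = 87 / 100 = 0.87
THR = 73 + 88 * 0.87 = 149.56 bpm

149.56 bpm


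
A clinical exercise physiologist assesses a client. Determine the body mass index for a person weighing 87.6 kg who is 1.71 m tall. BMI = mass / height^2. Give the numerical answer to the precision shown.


BMI = mass / height^2
= 87.6 / 1.71^2
= 87.6 / 2.9241
= 29.96 kg/m^2

29.96 kg/m^2


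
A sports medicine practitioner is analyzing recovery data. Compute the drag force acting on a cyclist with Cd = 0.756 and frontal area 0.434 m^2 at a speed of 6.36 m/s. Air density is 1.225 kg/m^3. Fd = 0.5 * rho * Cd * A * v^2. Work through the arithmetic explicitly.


Step 1: v^2 = 40.4496
Step 2: Fd = 0.5 * 1.225 * 0.756 * 0.434 * 40.4496
= 8.129 N

8.129 N


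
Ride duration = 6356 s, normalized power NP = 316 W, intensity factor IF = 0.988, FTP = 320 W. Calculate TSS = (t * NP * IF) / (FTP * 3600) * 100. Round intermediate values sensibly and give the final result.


Numerator = 6356 * 316 * 0.988 = 1984394.048
Denominator = 320 * 3600 = 1152000
TSS = 1984394.048 / 1152000 * 100
= 172.26

172.26 TSS


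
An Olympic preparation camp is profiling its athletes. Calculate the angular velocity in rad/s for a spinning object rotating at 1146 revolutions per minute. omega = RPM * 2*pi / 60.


omega = RPM * 2*pi / 60
= 1146 * 6.28318531 / 60
= 120.009 rad/s

120.009 rad/s


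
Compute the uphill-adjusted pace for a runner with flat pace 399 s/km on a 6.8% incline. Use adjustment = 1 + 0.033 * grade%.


Adjustment factor = 1 + 0.033 * 6.8 = 1.2244
Grade-adjusted pace = 399 * 1.2244 = 488.54 s/km

488.54 s/km


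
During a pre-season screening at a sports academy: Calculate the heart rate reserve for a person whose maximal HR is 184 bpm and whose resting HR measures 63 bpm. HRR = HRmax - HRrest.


HRmax = 184 bpm
HRrest = 63 bpm
HRR = 184 - 63 = 121 bpm

121 bpm


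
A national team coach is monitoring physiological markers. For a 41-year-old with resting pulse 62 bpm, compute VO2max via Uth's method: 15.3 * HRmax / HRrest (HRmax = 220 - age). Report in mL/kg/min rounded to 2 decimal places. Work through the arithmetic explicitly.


Step 1: HRmax = 220 - 41 = 179 bpm
Step 2: Ratio = 179 / 62 = 2.8871
Step 3: VO2max = 15.3 * 2.8871 = 44.17 mL/kg/min

44.17 mL/kg/min


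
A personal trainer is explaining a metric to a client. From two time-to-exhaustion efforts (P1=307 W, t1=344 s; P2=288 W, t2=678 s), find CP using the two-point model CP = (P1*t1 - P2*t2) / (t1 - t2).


Work in trial 1 = 105608 J
Work in trial 2 = 195264 J
Delta work = -89656 J
Delta time = -334 s
CP = -89656 / -334 = 268.43 W

268.43 W


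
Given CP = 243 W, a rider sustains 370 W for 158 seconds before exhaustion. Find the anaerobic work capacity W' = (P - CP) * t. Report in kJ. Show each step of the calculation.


Excess power = 370 - 243 = 127 W
Work above CP = 127 * 158 = 20066 J
W' = 20.066 kJ

20.066 kJ


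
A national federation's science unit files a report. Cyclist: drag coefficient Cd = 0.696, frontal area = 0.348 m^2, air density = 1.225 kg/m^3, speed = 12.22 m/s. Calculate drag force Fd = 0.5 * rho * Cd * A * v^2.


v^2 = 12.22^2 = 149.3284
Fd = 0.5 * 1.225 * 0.696 * 0.348 * 149.3284
= 22.153 N

22.153 N


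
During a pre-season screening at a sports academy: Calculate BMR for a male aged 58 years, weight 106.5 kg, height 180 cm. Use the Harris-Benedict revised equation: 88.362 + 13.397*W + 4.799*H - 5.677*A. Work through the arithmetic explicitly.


Substituting values:
W term = 13.397 * 106.5 = 1426.7805
H term = 4.799 * 180 = 863.82
A term = 5.677 * 58 = 329.266
BMR = 2049.7 kcal/day

2049.7 kcal/day


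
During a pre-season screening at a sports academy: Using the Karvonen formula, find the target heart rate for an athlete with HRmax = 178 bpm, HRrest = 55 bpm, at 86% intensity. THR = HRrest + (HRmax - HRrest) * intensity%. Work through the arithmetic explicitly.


HRR = 178 - 55 = 123
THR = 55 + 123 * 0.86
= 55 + 105.78
= 160.78 bpm

160.78 bpm


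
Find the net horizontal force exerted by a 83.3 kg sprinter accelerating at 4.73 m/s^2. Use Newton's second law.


Newton's second law: F = m * a
F = 83.3 * 4.73 = 394.01 N

394.01 N


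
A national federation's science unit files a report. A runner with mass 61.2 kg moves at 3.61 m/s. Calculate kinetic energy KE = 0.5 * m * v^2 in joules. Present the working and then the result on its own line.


v^2 = 3.61^2 = 13.0321
KE = 0.5 * 61.2 * 13.0321
= 398.78 J

398.78 J


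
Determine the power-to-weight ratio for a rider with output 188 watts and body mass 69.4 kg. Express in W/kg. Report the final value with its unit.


P/W = 188 / 69.4 = 2.709 W/kg

2.709 W/kg


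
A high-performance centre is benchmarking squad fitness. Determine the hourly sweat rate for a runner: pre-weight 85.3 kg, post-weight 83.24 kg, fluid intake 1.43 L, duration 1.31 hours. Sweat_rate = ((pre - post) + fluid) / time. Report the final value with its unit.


Mass lost = 85.3 - 83.24 = 2.06 kg
Add fluid consumed: 2.06 + 1.43 = 3.49 L total sweat
Sweat rate = 3.49 / 1.31 = 2.664 L/h

2.664 L/h


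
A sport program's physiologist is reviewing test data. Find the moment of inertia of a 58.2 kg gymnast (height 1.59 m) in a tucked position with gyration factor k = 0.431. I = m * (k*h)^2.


Radius of gyration = 0.431 * 1.59 = 0.68529 m
I = 58.2 * 0.68529^2
= 58.2 * 0.469622
= 27.332 kg*m^2

27.332 kg*m^2


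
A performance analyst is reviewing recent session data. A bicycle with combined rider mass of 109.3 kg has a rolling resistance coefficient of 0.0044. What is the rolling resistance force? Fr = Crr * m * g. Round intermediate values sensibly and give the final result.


Fr = 0.0044 * 109.3 * 9.81
= 0.48092 * 9.81
= 4.718 N

4.718 N


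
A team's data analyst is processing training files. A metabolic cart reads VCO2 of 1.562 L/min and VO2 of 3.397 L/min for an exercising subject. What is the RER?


RER = VCO2 / VO2 = 1.562 / 3.397 = 0.4598

0.4598


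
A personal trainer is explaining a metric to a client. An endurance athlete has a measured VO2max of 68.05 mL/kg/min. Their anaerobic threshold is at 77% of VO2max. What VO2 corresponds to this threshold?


Anaerobic threshold VO2 = VO2max * 77%
= 68.05 * 0.77
= 52.4 mL/kg/min

52.4 mL/kg/min


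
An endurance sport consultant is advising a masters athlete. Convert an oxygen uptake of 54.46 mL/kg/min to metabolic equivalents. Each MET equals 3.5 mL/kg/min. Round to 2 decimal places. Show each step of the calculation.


One MET = 3.5 mL/kg/min
Number of METs = 54.46 / 3.5
= 15.56 METs

15.56 METs


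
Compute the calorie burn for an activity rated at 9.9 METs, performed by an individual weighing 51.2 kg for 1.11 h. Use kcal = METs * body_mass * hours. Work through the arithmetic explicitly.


Product of METs and mass = 9.9 * 51.2 = 506.88
Total kcal = 506.88 * 1.11 = 562.64 kcal

562.64 kcal


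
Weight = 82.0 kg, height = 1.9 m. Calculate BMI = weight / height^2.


height^2 = 1.9^2 = 3.61
BMI = 82.0 / 3.61 = 22.71 kg/m^2

22.71 kg/m^2


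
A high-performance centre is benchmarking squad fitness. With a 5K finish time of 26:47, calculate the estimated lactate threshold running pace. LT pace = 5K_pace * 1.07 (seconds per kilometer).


Race duration = 1607 s for 5 km
Average pace = 1607 / 5 = 321.4 s/km
LT pace = 321.4 * 1.07
= 343.9 s/km

343.9 s/km


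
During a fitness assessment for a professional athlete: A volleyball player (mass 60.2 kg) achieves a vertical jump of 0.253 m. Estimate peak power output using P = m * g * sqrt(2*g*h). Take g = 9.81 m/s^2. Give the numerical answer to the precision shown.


2 * g * h = 2 * 9.81 * 0.253 = 4.96386
sqrt(4.96386) = 2.227972 m/s
P = 60.2 * 9.81 * 2.227972 = 1315.76 W

1315.76 W


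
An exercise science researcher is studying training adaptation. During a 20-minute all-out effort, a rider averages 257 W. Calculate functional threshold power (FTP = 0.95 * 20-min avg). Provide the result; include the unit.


FTP = 0.95 * 257
= 244.15 W

244.15 W


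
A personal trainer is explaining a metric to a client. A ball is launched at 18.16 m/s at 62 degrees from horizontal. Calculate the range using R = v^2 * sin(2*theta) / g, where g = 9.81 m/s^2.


sin(2 * 62) = sin(124) = 0.829038
v^2 = 18.16^2 = 329.7856
R = 329.7856 * 0.829038 / 9.81
= 27.87 m

27.87 m


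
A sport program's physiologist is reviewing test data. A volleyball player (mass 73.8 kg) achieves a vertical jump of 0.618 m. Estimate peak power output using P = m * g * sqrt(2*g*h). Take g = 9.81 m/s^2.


2 * g * h = 2 * 9.81 * 0.618 = 12.12516
sqrt(12.12516) = 3.48212 m/s
P = 73.8 * 9.81 * 3.48212 = 2520.98 W

2520.98 W


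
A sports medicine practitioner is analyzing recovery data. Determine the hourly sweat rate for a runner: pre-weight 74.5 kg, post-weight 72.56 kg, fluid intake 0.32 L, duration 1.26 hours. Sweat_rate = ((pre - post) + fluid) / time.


Mass lost = 74.5 - 72.56 = 1.94 kg
Add fluid consumed: 1.94 + 0.32 = 2.26 L total sweat
Sweat rate = 2.26 / 1.26 = 1.794 L/h

1.794 L/h


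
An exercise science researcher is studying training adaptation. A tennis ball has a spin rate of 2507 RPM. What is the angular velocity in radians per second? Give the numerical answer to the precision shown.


Convert RPM to rad/s: multiply by 2*pi and divide by 60
omega = 2507 * 2 * pi / 60
= 262.532 rad/s

262.532 rad/s


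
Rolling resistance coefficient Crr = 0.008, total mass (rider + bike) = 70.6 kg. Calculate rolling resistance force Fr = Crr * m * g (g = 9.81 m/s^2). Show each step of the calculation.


Fr = Crr * m * g
= 0.008 * 70.6 * 9.81
= 5.541 N

5.541 N


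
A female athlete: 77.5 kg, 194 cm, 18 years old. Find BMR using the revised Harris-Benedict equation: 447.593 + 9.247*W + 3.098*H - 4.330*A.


Intercept = 447.593
Weight contribution = 9.247 * 77.5 = 716.6425
Height contribution = 3.098 * 194 = 601.012
Age contribution = 4.33 * 18 = 77.94
BMR = 447.593 + 716.6425 + 601.012 - 77.94
= 1687.31 kcal/day

1687.31 kcal/day


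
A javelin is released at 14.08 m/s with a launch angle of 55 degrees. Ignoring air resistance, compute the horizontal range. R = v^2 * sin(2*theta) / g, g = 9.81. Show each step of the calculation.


Launch speed squared = 198.2464
sin(2 * 55 deg) = 0.939693
Range = 198.2464 * 0.939693 / 9.81
= 18.99 m

18.99 m


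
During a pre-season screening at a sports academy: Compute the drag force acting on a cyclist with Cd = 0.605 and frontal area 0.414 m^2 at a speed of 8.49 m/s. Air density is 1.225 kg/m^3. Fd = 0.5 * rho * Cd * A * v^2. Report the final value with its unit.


Step 1: v^2 = 72.0801
Step 2: Fd = 0.5 * 1.225 * 0.605 * 0.414 * 72.0801
= 11.058 N

11.058 N


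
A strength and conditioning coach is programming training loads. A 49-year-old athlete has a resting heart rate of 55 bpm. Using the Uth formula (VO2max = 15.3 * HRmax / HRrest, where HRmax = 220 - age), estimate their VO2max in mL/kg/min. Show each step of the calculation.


HRmax = 220 - 49 = 171 bpm
Ratio = HRmax / HRrest = 171 / 55 = 3.1091
VO2max = 15.3 * 3.1091 = 47.57 mL/kg/min

47.57 mL/kg/min


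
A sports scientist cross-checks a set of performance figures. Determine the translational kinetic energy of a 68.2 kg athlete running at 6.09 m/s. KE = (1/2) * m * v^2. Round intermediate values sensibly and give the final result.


KE = 0.5 * m * v^2
= 0.5 * 68.2 * 6.09^2
= 0.5 * 68.2 * 37.0881
= 1264.7 J

1264.7 J


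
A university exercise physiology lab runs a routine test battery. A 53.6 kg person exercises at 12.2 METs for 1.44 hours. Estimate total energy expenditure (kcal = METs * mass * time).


Energy = METs * mass(kg) * time(h)
= 12.2 * 53.6 * 1.44
= 941.64 kcal

941.64 kcal


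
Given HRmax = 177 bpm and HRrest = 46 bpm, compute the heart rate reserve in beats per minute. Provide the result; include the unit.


Heart rate reserve = maximum HR minus resting HR
HRR = 177 - 46 = 131 bpm

131 bpm


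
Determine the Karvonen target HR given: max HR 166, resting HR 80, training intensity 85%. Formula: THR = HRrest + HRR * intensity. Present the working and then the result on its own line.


HRR = HRmax - HRrest = 166 - 80 = 86
THR = 80 + 86 * 0.85
= 153.1 bpm

153.1 bpm


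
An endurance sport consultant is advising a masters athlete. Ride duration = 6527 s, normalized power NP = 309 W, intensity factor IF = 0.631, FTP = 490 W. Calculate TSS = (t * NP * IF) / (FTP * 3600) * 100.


Numerator = 6527 * 309 * 0.631 = 1272627.933
Denominator = 490 * 3600 = 1764000
TSS = 1272627.933 / 1764000 * 100
= 72.14

72.14 TSS


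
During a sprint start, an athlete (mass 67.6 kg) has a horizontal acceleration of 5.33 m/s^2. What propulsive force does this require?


Propulsive force = mass * acceleration
= 67.6 kg * 5.33 m/s^2
= 360.31 N

360.31 N


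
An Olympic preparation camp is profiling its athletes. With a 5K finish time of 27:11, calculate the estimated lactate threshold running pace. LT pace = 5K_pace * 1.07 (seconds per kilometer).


Race duration = 1631 s for 5 km
Average pace = 1631 / 5 = 326.2 s/km
LT pace = 326.2 * 1.07
= 349.03 s/km

349.03 s/km


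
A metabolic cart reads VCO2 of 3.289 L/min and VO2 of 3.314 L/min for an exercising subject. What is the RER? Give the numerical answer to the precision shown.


RER = VCO2 / VO2 = 3.289 / 3.314 = 0.9925

0.9925


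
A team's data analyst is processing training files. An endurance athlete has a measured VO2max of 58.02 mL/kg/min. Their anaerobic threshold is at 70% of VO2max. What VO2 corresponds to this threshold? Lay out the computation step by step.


Anaerobic threshold VO2 = VO2max * 70%
= 58.02 * 0.7
= 40.61 mL/kg/min

40.61 mL/kg/min


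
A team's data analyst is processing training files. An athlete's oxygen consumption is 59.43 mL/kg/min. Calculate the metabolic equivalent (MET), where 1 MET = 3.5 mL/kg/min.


MET = VO2 / 3.5
= 59.43 / 3.5
= 16.98 METs

16.98 METs


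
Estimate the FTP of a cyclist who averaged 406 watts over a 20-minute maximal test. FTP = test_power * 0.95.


FTP = 406 * 0.95 = 385.7 W

385.7 W


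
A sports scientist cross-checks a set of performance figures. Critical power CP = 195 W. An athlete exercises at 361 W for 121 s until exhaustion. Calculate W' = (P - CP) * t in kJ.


P - CP = 361 - 195 = 166 W
W' = 166 * 121 = 20086 J
= 20086 / 1000 = 20.086 kJ

20.086 kJ


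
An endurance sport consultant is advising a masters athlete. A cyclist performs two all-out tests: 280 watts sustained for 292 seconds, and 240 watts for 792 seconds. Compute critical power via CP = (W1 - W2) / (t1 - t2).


W1 = P1 * t1 = 280 * 292 = 81760 J
W2 = P2 * t2 = 240 * 792 = 190080 J
CP = (81760 - 190080) / (292 - 792)
= 216.64 W

216.64 W


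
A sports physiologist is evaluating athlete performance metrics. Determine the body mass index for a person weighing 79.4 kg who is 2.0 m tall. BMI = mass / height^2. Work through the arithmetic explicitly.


BMI = mass / height^2
= 79.4 / 2.0^2
= 79.4 / 4.0
= 19.85 kg/m^2

19.85 kg/m^2


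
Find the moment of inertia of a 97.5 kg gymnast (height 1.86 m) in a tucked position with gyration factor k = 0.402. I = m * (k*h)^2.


Radius of gyration = 0.402 * 1.86 = 0.74772 m
I = 97.5 * 0.74772^2
= 97.5 * 0.559085
= 54.511 kg*m^2

54.511 kg*m^2


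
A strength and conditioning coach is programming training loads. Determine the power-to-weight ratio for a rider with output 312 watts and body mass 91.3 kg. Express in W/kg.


P/W = 312 / 91.3 = 3.417 W/kg

3.417 W/kg


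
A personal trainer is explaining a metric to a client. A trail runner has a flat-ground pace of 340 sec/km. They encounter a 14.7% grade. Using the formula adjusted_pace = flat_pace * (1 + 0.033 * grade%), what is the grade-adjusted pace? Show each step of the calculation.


Grade factor = 1 + 0.033 * 14.7 = 1.4851
Adjusted = 340 * 1.4851 = 504.93 sec/km

504.93 s/km
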